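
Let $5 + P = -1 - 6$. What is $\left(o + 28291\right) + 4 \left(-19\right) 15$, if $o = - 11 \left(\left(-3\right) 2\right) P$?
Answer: $26359$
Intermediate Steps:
$P = -12$ ($P = -5 - 7 = -12$)
$o = -792$ ($o = - 11 \left(\left(-3\right) 2\right) \left(-12\right) = \left(-11\right) \left(-6\right) \left(-12\right) = 66 \left(-12\right) = -792$)
$\left(o + 28291\right) + 4 \left(-19\right) 15 = \left(-792 + 28291\right) + 4 \left(-19\right) 15 = 27499 - 1140 = 26359$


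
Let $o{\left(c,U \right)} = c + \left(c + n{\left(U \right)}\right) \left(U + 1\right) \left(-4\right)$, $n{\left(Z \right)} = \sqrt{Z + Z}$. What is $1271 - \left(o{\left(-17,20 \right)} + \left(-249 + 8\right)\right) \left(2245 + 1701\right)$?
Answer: $-4615549 + 662928 \sqrt{10} \approx -2.5192 \cdot 10^{6}$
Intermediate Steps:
$n{\left(Z \right)} = \sqrt{2} \sqrt{Z}$ ($n{\left(Z \right)} = \sqrt{2 Z} = \sqrt{2} \sqrt{Z}$)
$o{\left(c,U \right)} = c - 4 \left(1 + U\right) \left(c + \sqrt{2} \sqrt{U}\right)$ ($o{\left(c,U \right)} = c + \left(c + \sqrt{2} \sqrt{U}\right) \left(U + 1\right) \left(-4\right) = c + \left(c + \sqrt{2} \sqrt{U}\right) \left(1 + U\right) \left(-4\right) = c + \left(1 + U\right) \left(c + \sqrt{2} \sqrt{U}\right) \left(-4\right) = c - 4 \left(1 + U\right) \left(c + \sqrt{2} \sqrt{U}\right)$)
$1271 - \left(o{\left(-17,20 \right)} + \left(-249 + 8\right)\right) \left(2245 + 1701\right) = 1271 - \left(\left(\left(-3\right) \left(-17\right) - 80 \left(-17\right) - 4 \sqrt{2} \sqrt{20} - 4 \sqrt{2} \cdot 20^{\frac{3}{2}}\right) + \left(-249 + 8\right)\right) \left(2245 + 1701\right) = 1271 - \left(\left(51 + 1360 - 4 \sqrt{2} \cdot 2 \sqrt{5} - 4 \sqrt{2} \cdot 40 \sqrt{5}\right) - 241\right) 3946 = 1271 - \left(\left(51 + 1360 - 8 \sqrt{10} - 160 \sqrt{10}\right) - 241\right) 3946 = 1271 - \left(\left(1411 - 168 \sqrt{10}\right) - 241\right) 3946 = 1271 - \left(1170 - 168 \sqrt{10}\right) 3946 = 1271 - \left(4616820 - 662928 \sqrt{10}\right) = -4615549 + 662928 \sqrt{10}$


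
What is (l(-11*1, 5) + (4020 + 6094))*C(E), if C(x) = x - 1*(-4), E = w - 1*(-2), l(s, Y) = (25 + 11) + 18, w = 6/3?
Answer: 81344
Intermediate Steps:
w = 2 (w = 6*(⅓) = 2)
l(s, Y) = 54 (l(s, Y) = 36 + 18 = 54)
E = 4 (E = 2 - 1*(-2) = 2 + 2 = 4)
C(x) = 4 + x (C(x) = x + 4 = 4 + x)
(l(-11*1, 5) + (4020 + 6094))*C(E) = (54 + (4020 + 6094))*(4 + 4) = (54 + 10114)*8 = 10168*8 = 81344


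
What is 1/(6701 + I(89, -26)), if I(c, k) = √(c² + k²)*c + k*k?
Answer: -7377/13676708 + 89*√8597/13676708 ≈ 6.3983e-5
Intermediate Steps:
I(c, k) = k² + c*√(c² + k²) (I(c, k) = c*√(c² + k²) + k² = k² + c*√(c² + k²))
1/(6701 + I(89, -26)) = 1/(6701 + ((-26)² + 89*√(89² + (-26)²))) = 1/(6701 + (676 + 89*√(7921 + 676))) = 1/(6701 + (676 + 89*√8597)) = 1/(7377 + 89*√8597)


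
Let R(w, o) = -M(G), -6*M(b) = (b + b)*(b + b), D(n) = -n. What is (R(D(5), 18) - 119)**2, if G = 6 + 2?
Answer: 52441/9 ≈ 5826.8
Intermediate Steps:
G = 8
M(b) = -2*b**2/3 (M(b) = -(b + b)*(b + b)/6 = -2*b*2*b/6 = -2*b**2/3)
R(w, o) = 128/3 (R(w, o) = -(-2)*8**2/3 = -(-2)*64/3 = -1*(-128/3) = 128/3)
(R(D(5), 18) - 119)**2 = (128/3 - 119)**2 = (-229/3)**2 = 52441/9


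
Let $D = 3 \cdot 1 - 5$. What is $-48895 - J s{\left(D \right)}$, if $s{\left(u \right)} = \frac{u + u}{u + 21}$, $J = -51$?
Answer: $- \frac{929209}{19} \approx -48906.0$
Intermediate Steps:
$D = -2$ ($D = 3 - 5 = -2$)
$s{\left(u \right)} = \frac{2 u}{21 + u}$
$-48895 - J s{\left(D \right)} = -48895 - - 51 \cdot 2 \left(-2\right) \frac{1}{21 - 2} = -48895 - - 51 \cdot 2 \left(-2\right) \frac{1}{19} = -48895 - \left(-51\right) \left(- \frac{4}{19}\right) = -48895 - \frac{204}{19} = - \frac{929209}{19}$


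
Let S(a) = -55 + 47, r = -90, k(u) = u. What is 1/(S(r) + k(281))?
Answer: 1/273 ≈ 0.0036630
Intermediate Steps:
S(a) = -8
1/(S(r) + k(281)) = 1/(-8 + 281) = 1/273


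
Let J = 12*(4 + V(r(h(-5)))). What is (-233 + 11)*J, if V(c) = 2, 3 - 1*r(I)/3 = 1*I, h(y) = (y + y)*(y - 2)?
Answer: -15984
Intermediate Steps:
h(y) = 2*y*(-2 + y) (h(y) = (2*y)*(-2 + y) = 2*y*(-2 + y))
r(I) = 9 - 3*I
J = 72 (J = 12*(4 + 2) = 12*6 = 72)
(-233 + 11)*J = (-233 + 11)*72 = -222*72 = -15984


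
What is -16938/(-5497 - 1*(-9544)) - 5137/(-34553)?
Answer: -188156425/46611997 ≈ -4.0367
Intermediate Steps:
-16938/(-5497 - 1*(-9544)) - 5137/(-34553) = -16938/(-5497 + 9544) - 5137*(-1/34553) = -16938/4047 + 5137/34553 = -16938*1/4047 + 5137/34553 = -5646/1349 + 5137/34553 = -188156425/46611997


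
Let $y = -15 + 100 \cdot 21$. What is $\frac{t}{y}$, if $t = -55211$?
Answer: $- \frac{55211}{2085} \approx -26.48$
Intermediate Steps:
$y = 2085$ ($y = -15 + 2100 = 2085$)
$\frac{t}{y} = - \frac{55211}{2085}$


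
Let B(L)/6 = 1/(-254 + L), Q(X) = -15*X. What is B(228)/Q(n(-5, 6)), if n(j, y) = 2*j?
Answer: -1/650 ≈ -0.0015385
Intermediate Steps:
B(L) = 6/(-254 + L)
B(228)/Q(n(-5, 6)) = (6/(-254 + 228))/((-30*(-5))) = (6/(-26))/((-15*(-10))) = (6*(-1/26))/150 = -3/13*1/150 = -1/650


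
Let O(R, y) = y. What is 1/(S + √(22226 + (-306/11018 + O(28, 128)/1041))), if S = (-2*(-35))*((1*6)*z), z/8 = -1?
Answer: -19269159840/64616913318127 - √730987875655155237/64616913318127 ≈ -0.00031144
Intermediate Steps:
z = -8 (z = 8*(-1) = -8)
S = -3360 (S = (-2*(-35))*((1*6)*(-8)) = 70*(6*(-8)) = 70*(-48) = -3360)
1/(S + √(22226 + (-306/11018 + O(28, 128)/1041))) = 1/(-3360 + √(22226 + (-306/11018 + 128/1041))) = 1/(-3360 + √(22226 + (-306*1/11018 + 128*(1/1041)))) = 1/(-3360 + √(22226 + (-153/5509 + 128/1041))) = 1/(-3360 + √(22226 + 545879/5734869)) = 1/(-3360 + √(127463744273/5734869)) = 1/(-3360 + √730987875655155237/5734869)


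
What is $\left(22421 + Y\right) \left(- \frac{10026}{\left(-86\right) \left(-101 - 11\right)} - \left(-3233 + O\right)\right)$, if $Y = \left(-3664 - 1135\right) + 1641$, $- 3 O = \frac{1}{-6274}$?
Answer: $\frac{940569236276797}{15107792} \approx 6.2257 \cdot 10^{7}$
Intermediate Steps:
$O = \frac{1}{18822}$ ($O = - \frac{1}{3 \left(-6274\right)} = \left(- \frac{1}{3}\right) \left(- \frac{1}{6274}\right) = \frac{1}{18822} \approx 5.3129 \cdot 10^{-5}$)
$Y = -3158$ ($Y = -4799 + 1641 = -3158$)
$\left(22421 + Y\right) \left(- \frac{10026}{\left(-86\right) \left(-101 - 11\right)} - \left(-3233 + O\right)\right) = \left(22421 - 3158\right) \left(- \frac{10026}{\left(-86\right) \left(-101 - 11\right)} + \left(3233 - \frac{1}{18822}\right)\right) = 19263 \left(- \frac{10026}{\left(-86\right) \left(-112\right)} + \left(3233 - \frac{1}{18822}\right)\right) = 19263 \left(- \frac{10026}{9632} + \frac{60851525}{18822}\right) = 19263 \left(\left(-10026\right) \frac{1}{9632} + \frac{60851525}{18822}\right) = 19263 \left(- \frac{5013}{4816} + \frac{60851525}{18822}\right) = 19263 \cdot \frac{146483294857}{45323376} = \frac{940569236276797}{15107792}$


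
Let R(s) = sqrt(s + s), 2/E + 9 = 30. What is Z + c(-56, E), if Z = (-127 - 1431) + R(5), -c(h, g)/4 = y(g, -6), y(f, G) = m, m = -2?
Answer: -1550 + sqrt(10) ≈ -1546.8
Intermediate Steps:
y(f, G) = -2
E = 2/21 (E = 2/(-9 + 30) = 2/21 ≈ 0.095238)
c(h, g) = 8 (c(h, g) = -4*(-2) = 8)
R(s) = sqrt(2)*sqrt(s) (R(s) = sqrt(2*s) = sqrt(2)*sqrt(s))
Z = -1558 + sqrt(10) (Z = (-127 - 1431) + sqrt(2)*sqrt(5) = -1558 + sqrt(10) ≈ -1554.8)
Z + c(-56, E) = (-1558 + sqrt(10)) + 8 = -1550 + sqrt(10)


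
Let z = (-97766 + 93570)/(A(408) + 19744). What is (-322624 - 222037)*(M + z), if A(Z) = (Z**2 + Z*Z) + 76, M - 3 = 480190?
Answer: -23064639019794762/88187 ≈ -2.6154e+11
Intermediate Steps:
M = 480193 (M = 3 + 480190 = 480193)
A(Z) = 76 + 2*Z**2 (A(Z) = (Z**2 + Z**2) + 76 = 2*Z**2 + 76 = 76 + 2*Z**2)
z = -1049/88187 (z = (-97766 + 93570)/((76 + 2*408**2) + 19744) = -4196/((76 + 2*166464) + 19744) = -4196/((76 + 332928) + 19744) = -4196/(333004 + 19744) = -4196/352748 = -4196*1/352748 = -1049/88187 ≈ -0.011895)
(-322624 - 222037)*(M + z) = (-322624 - 222037)*(480193 - 1049/88187) = -544661*42346779042/88187 = -23064639019794762/88187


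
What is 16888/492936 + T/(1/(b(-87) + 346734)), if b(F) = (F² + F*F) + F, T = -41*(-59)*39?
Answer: 2103059604695756/61617 ≈ 3.4131e+10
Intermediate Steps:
T = 94341 (T = 2419*39 = 94341)
b(F) = F + 2*F² (b(F) = (F² + F²) + F = 2*F² + F = F + 2*F²)
16888/492936 + T/(1/(b(-87) + 346734)) = 16888/492936 + 94341/(1/(-87*(1 + 2*(-87)) + 346734)) = 16888*(1/492936) + 94341/(1/(-87*(1 - 174) + 346734)) = 2111/61617 + 94341/(1/(-87*(-173) + 346734)) = 2111/61617 + 94341/(1/(15051 + 346734)) = 2111/61617 + 94341/(1/361785) = 2111/61617 + 94341*361785 = 2111/61617 + 34131158685 = 2103059604695756/61617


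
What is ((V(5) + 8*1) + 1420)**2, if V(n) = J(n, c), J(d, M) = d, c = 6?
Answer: 2053489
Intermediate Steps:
V(n) = n
((V(5) + 8*1) + 1420)**2 = ((5 + 8*1) + 1420)**2 = ((5 + 8) + 1420)**2 = (13 + 1420)**2 = 1433**2 = 2053489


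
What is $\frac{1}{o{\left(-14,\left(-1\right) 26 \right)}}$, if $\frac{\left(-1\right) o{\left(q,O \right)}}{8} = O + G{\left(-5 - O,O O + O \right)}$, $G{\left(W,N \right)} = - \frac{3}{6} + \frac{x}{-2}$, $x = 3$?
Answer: $\frac{1}{224} \approx 0.0044643$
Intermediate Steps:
$G{\left(W,N \right)} = -2$ ($G{\left(W,N \right)} = - \frac{3}{6} + \frac{3}{-2} = \left(-3\right) \frac{1}{6} + 3 \left(- \frac{1}{2}\right) = - \frac{1}{2} - \frac{3}{2} = -2$)
$o{\left(q,O \right)} = 16 - 8 O$ ($o{\left(q,O \right)} = - 8 \left(O - 2\right) = - 8 \left(-2 + O\right) = 16 - 8 O$)
$\frac{1}{o{\left(-14,\left(-1\right) 26 \right)}} = \frac{1}{16 - 8 \left(\left(-1\right) 26\right)} = \frac{1}{16 - -208} = \frac{1}{16 + 208} = \frac{1}{224}$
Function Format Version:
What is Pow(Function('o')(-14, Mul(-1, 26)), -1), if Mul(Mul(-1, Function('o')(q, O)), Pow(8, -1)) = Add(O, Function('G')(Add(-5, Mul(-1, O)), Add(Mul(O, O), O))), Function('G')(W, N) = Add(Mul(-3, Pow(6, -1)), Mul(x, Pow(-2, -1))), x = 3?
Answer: Rational(1, 224) ≈ 0.0044643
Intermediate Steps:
Function('G')(W, N) = -2 (Function('G')(W, N) = Add(Mul(-3, Pow(6, -1)), Mul(3, Pow(-2, -1))) = Add(Mul(-3, Rational(1, 6)), Mul(3, Rational(-1, 2))) = Add(Rational(-1, 2), Rational(-3, 2)) = -2)
Function('o')(q, O) = Add(16, Mul(-8, O)) (Function('o')(q, O) = Mul(-8, Add(O, -2)) = Mul(-8, Add(-2, O)) = Add(16, Mul(-8, O)))
Pow(Function('o')(-14, Mul(-1, 26)), -1) = Pow(Add(16, Mul(-8, Mul(-1, 26))), -1) = Pow(Add(16, Mul(-8, -26)), -1) = Pow(Add(16, 208), -1) = Pow(224, -1) = Rational(1, 224)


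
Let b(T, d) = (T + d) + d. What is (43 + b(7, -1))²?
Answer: 2304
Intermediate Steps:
b(T, d) = T + 2*d
(43 + b(7, -1))² = (43 + (7 + 2*(-1)))² = (43 + (7 - 2))² = (43 + 5)² = 48² = 2304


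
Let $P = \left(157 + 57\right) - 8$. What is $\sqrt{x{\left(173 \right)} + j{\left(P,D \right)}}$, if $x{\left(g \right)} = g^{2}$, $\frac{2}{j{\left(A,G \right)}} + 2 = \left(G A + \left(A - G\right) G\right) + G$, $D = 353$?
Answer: $\frac{7 \sqrt{68486665902}}{10589} \approx 173.0$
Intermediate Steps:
$P = 206$ ($P = 214 - 8 = 206$)
$j{\left(A,G \right)} = \frac{2}{-2 + G + A G + G \left(A - G\right)}$ ($j{\left(A,G \right)} = \frac{2}{-2 + \left(\left(G A + \left(A - G\right) G\right) + G\right)} = \frac{2}{-2 + \left(\left(A G + G \left(A - G\right)\right) + G\right)} = \frac{2}{-2 + \left(G + A G + G \left(A - G\right)\right)} = \frac{2}{-2 + G + A G + G \left(A - G\right)}$)
$\sqrt{x{\left(173 \right)} + j{\left(P,D \right)}} = \sqrt{173^{2} + \frac{2}{-2 + 353 - 353^{2} + 2 \cdot 206 \cdot 353}} = \sqrt{29929 + \frac{2}{-2 + 353 - 124609 + 145436}} = \sqrt{29929 + \frac{2}{21178}} = \sqrt{29929 + 2 \cdot \frac{1}{21178}} = \sqrt{29929 + \frac{1}{10589}} = \sqrt{\frac{316918182}{10589}} = \frac{7 \sqrt{68486665902}}{10589}$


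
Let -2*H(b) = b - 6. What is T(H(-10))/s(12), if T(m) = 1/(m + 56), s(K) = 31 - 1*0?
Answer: 1/1984 ≈ 0.00050403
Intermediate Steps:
H(b) = 3 - b/2 (H(b) = -(b - 6)/2 = -(-6 + b)/2 = 3 - b/2)
s(K) = 31 (s(K) = 31 + 0 = 31)
T(m) = 1/(56 + m)
T(H(-10))/s(12) = 1/((56 + (3 - ½*(-10)))*31) = (1/31)/(56 + (3 + 5)) = (1/31)/(56 + 8) = (1/31)/64 = (1/64)*(1/31) = 1/1984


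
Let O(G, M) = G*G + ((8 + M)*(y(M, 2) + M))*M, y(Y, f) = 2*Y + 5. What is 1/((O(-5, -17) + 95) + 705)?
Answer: -1/6213 ≈ -0.00016095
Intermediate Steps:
y(Y, f) = 5 + 2*Y
O(G, M) = G**2 + M*(5 + 3*M)*(8 + M) (O(G, M) = G*G + ((8 + M)*((5 + 2*M) + M))*M = G**2 + ((8 + M)*(5 + 3*M))*M = G**2 + ((5 + 3*M)*(8 + M))*M = G**2 + M*(5 + 3*M)*(8 + M))
1/((O(-5, -17) + 95) + 705) = 1/((((-5)**2 + 3*(-17)**3 + 29*(-17)**2 + 40*(-17)) + 95) + 705) = 1/(((25 + 3*(-4913) + 29*289 - 680) + 95) + 705) = 1/(((25 - 14739 + 8381 - 680) + 95) + 705) = 1/((-7013 + 95) + 705) = 1/(-6918 + 705) = 1/(-6213) = -1/6213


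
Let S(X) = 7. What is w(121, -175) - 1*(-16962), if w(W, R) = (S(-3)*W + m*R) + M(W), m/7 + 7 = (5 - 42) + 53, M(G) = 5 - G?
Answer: 6668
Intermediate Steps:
m = 63 (m = -49 + 7*((5 - 42) + 53) = -49 + 7*(-37 + 53) = -49 + 7*16 = -49 + 112 = 63)
w(W, R) = 5 + 6*W + 63*R (w(W, R) = (7*W + 63*R) + (5 - W) = 5 + 6*W + 63*R)
w(121, -175) - 1*(-16962) = (5 + 6*121 + 63*(-175)) - 1*(-16962) = (5 + 726 - 11025) + 16962 = -10294 + 16962 = 6668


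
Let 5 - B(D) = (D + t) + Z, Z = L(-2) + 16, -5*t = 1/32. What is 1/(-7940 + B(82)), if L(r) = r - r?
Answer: -160/1285279 ≈ -0.00012449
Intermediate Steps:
t = -1/160 (t = -⅕/32 = -⅕*1/32 = -1/160 ≈ -0.0062500)
L(r) = 0
Z = 16 (Z = 0 + 16 = 16)
B(D) = -1759/160 - D (B(D) = 5 - ((D - 1/160) + 16) = 5 - ((-1/160 + D) + 16) = 5 - (2559/160 + D) = 5 + (-2559/160 - D) = -1759/160 - D)
1/(-7940 + B(82)) = 1/(-7940 + (-1759/160 - 1*82)) = 1/(-7940 + (-1759/160 - 82)) = 1/(-7940 - 14879/160) = 1/(-1285279/160) = -160/1285279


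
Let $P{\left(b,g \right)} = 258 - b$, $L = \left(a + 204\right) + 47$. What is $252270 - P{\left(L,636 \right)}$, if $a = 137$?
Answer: $252400$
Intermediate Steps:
$L = 388$ ($L = \left(137 + 204\right) + 47 = 341 + 47 = 388$)
$252270 - P{\left(L,636 \right)} = 252270 - \left(258 - 388\right) = 252270 - -130 = 252270 + 130 = 252400$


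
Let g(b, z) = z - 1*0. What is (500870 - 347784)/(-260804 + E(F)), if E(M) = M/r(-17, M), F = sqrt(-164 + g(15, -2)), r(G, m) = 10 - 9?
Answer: -19962720572/34009363291 - 76543*I*sqrt(166)/34009363291 ≈ -0.58698 - 2.8998e-5*I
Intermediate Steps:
r(G, m) = 1
g(b, z) = z (g(b, z) = z + 0 = z)
F = I*sqrt(166) (F = sqrt(-164 - 2) = sqrt(-166) = I*sqrt(166) ≈ 12.884*I)
E(M) = M (E(M) = M/1 = M*1 = M)
(500870 - 347784)/(-260804 + E(F)) = (500870 - 347784)/(-260804 + I*sqrt(166)) = 153086/(-260804 + I*sqrt(166))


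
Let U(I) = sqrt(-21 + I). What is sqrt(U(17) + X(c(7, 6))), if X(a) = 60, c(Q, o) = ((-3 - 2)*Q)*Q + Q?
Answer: sqrt(60 + 2*I) ≈ 7.747 + 0.12908*I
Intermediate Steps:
c(Q, o) = Q - 5*Q**2 (c(Q, o) = (-5*Q)*Q + Q = -5*Q**2 + Q = Q - 5*Q**2)
sqrt(U(17) + X(c(7, 6))) = sqrt(sqrt(-21 + 17) + 60) = sqrt(sqrt(-4) + 60) = sqrt(2*I + 60) = sqrt(60 + 2*I)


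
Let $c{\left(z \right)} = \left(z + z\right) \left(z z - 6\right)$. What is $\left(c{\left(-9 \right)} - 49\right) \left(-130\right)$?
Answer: $181870$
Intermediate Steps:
$c{\left(z \right)} = 2 z \left(-6 + z^{2}\right)$ ($c{\left(z \right)} = 2 z \left(z^{2} - 6\right) = 2 z \left(-6 + z^{2}\right)$)
$\left(c{\left(-9 \right)} - 49\right) \left(-130\right) = \left(2 \left(-9\right) \left(-6 + \left(-9\right)^{2}\right) - 49\right) \left(-130\right) = \left(2 \left(-9\right) \left(-6 + 81\right) - 49\right) \left(-130\right) = \left(2 \left(-9\right) 75 - 49\right) \left(-130\right) = \left(-1350 - 49\right) \left(-130\right) = \left(-1399\right) \left(-130\right) = 181870$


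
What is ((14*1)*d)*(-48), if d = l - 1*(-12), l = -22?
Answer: 6720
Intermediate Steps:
d = -10 (d = -22 - 1*(-12) = -22 + 12 = -10)
((14*1)*d)*(-48) = ((14*1)*(-10))*(-48) = (14*(-10))*(-48) = -140*(-48) = 6720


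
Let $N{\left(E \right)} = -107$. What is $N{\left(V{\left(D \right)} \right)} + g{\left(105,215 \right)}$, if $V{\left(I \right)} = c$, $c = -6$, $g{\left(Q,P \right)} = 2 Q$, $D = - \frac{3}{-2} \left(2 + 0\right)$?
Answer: $103$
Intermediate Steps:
$D = 3$ ($D = \left(-3\right) \left(- \frac{1}{2}\right) 2 = \frac{3}{2} \cdot 2 = 3$)
$V{\left(I \right)} = -6$
$N{\left(V{\left(D \right)} \right)} + g{\left(105,215 \right)} = -107 + 2 \cdot 105 = -107 + 210 = 103$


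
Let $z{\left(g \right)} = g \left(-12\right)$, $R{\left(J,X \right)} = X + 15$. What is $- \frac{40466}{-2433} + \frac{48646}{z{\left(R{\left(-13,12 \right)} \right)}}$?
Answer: $- \frac{17540789}{131382} \approx -133.51$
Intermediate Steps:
$R{\left(J,X \right)} = 15 + X$
$z{\left(g \right)} = - 12 g$
$- \frac{40466}{-2433} + \frac{48646}{z{\left(R{\left(-13,12 \right)} \right)}} = - \frac{40466}{-2433} + \frac{48646}{\left(-12\right) \left(15 + 12\right)} = \left(-40466\right) \left(- \frac{1}{2433}\right) + \frac{48646}{\left(-12\right) 27} = \frac{40466}{2433} + \frac{48646}{-324} = \frac{40466}{2433} + 48646 \left(- \frac{1}{324}\right) = \frac{40466}{2433} - \frac{24323}{162} = - \frac{17540789}{131382}$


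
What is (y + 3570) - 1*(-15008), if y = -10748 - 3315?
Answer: 4515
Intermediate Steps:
y = -14063
(y + 3570) - 1*(-15008) = (-14063 + 3570) - 1*(-15008) = -10493 + 15008 = 4515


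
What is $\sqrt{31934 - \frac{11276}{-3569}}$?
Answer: $\frac{3 \sqrt{45200878202}}{3569} \approx 178.71$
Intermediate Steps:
$\sqrt{31934 - \frac{11276}{-3569}} = \sqrt{31934 - - \frac{11276}{3569}} = \sqrt{31934 + \frac{11276}{3569}} = \sqrt{\frac{113983722}{3569}} = \frac{3 \sqrt{45200878202}}{3569}$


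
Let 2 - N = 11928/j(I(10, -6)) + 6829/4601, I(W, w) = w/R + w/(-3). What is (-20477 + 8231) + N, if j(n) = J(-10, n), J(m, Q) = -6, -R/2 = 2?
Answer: -47194685/4601 ≈ -10257.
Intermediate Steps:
R = -4 (R = -2*2 = -4)
I(W, w) = -7*w/12 (I(W, w) = w/(-4) + w/(-3) = w*(-1/4) + w*(-1/3) = -w/4 - w/3 = -7*w/12)
j(n) = -6
N = 9149161/4601 (N = 2 - (11928/(-6) + 6829/4601) = 2 - (11928*(-1/6) + 6829*(1/4601)) = 2 - (-1988 + 6829/4601) = 2 - 1*(-9139959/4601) = 2 + 9139959/4601 = 9149161/4601 ≈ 1988.5)
(-20477 + 8231) + N = (-20477 + 8231) + 9149161/4601 = -12246 + 9149161/4601 = -47194685/4601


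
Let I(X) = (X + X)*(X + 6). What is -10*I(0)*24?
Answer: 0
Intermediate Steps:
I(X) = 2*X*(6 + X) (I(X) = (2*X)*(6 + X) = 2*X*(6 + X))
-10*I(0)*24 = -20*0*(6 + 0)*24 = -20*0*6*24 = -10*0*24 = 0*24 = 0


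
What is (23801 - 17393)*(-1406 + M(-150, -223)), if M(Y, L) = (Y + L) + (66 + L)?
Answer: -12405888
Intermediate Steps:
M(Y, L) = 66 + Y + 2*L (M(Y, L) = (L + Y) + (66 + L) = 66 + Y + 2*L)
(23801 - 17393)*(-1406 + M(-150, -223)) = (23801 - 17393)*(-1406 + (66 - 150 + 2*(-223))) = 6408*(-1406 + (66 - 150 - 446)) = 6408*(-1406 - 530) = 6408*(-1936) = -12405888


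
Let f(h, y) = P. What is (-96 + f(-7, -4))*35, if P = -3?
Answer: -3465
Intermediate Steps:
f(h, y) = -3
(-96 + f(-7, -4))*35 = (-96 - 3)*35 = -99*35 = -3465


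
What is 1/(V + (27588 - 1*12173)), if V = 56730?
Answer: 1/72145 ≈ 1.3861e-5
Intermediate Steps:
1/(V + (27588 - 1*12173)) = 1/(56730 + (27588 - 1*12173)) = 1/(56730 + (27588 - 12173)) = 1/(56730 + 15415) = 1/72145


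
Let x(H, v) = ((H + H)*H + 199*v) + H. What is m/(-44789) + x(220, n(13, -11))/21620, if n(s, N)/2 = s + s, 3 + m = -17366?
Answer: 1296105783/242084545 ≈ 5.3539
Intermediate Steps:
m = -17369 (m = -3 - 17366 = -17369)
n(s, N) = 4*s (n(s, N) = 2*(s + s) = 2*(2*s) = 4*s)
x(H, v) = H + 2*H² + 199*v (x(H, v) = ((2*H)*H + 199*v) + H = (2*H² + 199*v) + H = H + 2*H² + 199*v)
m/(-44789) + x(220, n(13, -11))/21620 = -17369/(-44789) + (220 + 2*220² + 199*(4*13))/21620 = -17369*(-1/44789) + (220 + 2*48400 + 199*52)*(1/21620) = 17369/44789 + (220 + 96800 + 10348)*(1/21620) = 17369/44789 + 107368*(1/21620) = 17369/44789 + 26842/5405 = 1296105783/242084545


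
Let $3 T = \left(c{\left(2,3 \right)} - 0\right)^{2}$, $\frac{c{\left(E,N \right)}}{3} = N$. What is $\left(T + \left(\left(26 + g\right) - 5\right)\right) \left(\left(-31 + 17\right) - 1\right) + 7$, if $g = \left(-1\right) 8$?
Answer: $-593$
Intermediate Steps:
$g = -8$
$c{\left(E,N \right)} = 3 N$
$T = 27$ ($T = \frac{\left(3 \cdot 3 - 0\right)^{2}}{3} = \frac{\left(9 + 0\right)^{2}}{3} = \frac{9^{2}}{3} = \frac{1}{3} \cdot 81 = 27$)
$\left(T + \left(\left(26 + g\right) - 5\right)\right) \left(\left(-31 + 17\right) - 1\right) + 7 = \left(27 + \left(\left(26 - 8\right) - 5\right)\right) \left(\left(-31 + 17\right) - 1\right) + 7 = \left(27 + \left(18 - 5\right)\right) \left(-14 - 1\right) + 7 = \left(27 + 13\right) \left(-15\right) + 7 = 40 \left(-15\right) + 7 = -600 + 7 = -593$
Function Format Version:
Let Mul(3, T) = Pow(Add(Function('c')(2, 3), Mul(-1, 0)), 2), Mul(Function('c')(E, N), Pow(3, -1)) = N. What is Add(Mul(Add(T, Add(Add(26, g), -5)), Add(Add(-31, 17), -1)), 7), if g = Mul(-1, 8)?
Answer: -593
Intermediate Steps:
g = -8
Function('c')(E, N) = Mul(3, N)
T = 27 (T = Mul(Rational(1, 3), Pow(Add(Mul(3, 3), Mul(-1, 0)), 2)) = Mul(Rational(1, 3), Pow(Add(9, 0), 2)) = Mul(Rational(1, 3), Pow(9, 2)) = Mul(Rational(1, 3), 81) = 27)
Add(Mul(Add(T, Add(Add(26, g), -5)), Add(Add(-31, 17), -1)), 7) = Add(Mul(Add(27, Add(Add(26, -8), -5)), Add(Add(-31, 17), -1)), 7) = Add(Mul(Add(27, Add(18, -5)), Add(-14, -1)), 7) = Add(Mul(Add(27, 13), -15), 7) = Add(Mul(40, -15), 7) = Add(-600, 7) = -593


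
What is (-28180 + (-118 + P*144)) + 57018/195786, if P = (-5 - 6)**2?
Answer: -354819991/32631 ≈ -10874.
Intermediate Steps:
P = 121 (P = (-11)**2 = 121)
(-28180 + (-118 + P*144)) + 57018/195786 = (-28180 + (-118 + 121*144)) + 57018/195786 = (-28180 + (-118 + 17424)) + 57018*(1/195786) = (-28180 + 17306) + 9503/32631 = -10874 + 9503/32631 = -354819991/32631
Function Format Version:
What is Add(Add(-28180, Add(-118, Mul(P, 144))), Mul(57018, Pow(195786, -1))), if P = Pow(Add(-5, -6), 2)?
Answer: Rational(-354819991, 32631) ≈ -10874.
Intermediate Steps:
P = 121 (P = Pow(-11, 2) = 121)
Add(Add(-28180, Add(-118, Mul(P, 144))), Mul(57018, Pow(195786, -1))) = Add(Add(-28180, Add(-118, Mul(121, 144))), Mul(57018, Pow(195786, -1))) = Add(Add(-28180, Add(-118, 17424)), Mul(57018, Rational(1, 195786))) = Add(Add(-28180, 17306), Rational(9503, 32631)) = Add(-10874, Rational(9503, 32631)) = Rational(-354819991, 32631)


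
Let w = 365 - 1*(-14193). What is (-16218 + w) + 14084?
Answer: 12424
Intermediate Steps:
w = 14558 (w = 365 + 14193 = 14558)
(-16218 + w) + 14084 = (-16218 + 14558) + 14084 = -1660 + 14084 = 12424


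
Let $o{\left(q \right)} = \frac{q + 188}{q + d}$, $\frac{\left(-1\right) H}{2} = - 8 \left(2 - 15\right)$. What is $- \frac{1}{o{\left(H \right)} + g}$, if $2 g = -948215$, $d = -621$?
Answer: $\frac{1658}{786070195} \approx 2.1092 \cdot 10^{-6}$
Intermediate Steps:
$H = -208$ ($H = - 2 \left(- 8 \left(2 - 15\right)\right) = - 2 \left(\left(-8\right) \left(-13\right)\right) = \left(-2\right) 104 = -208$)
$g = - \frac{948215}{2}$ ($g = \frac{1}{2} \left(-948215\right) = - \frac{948215}{2} \approx -4.7411 \cdot 10^{5}$)
$o{\left(q \right)} = \frac{188 + q}{-621 + q}$ ($o{\left(q \right)} = \frac{q + 188}{q - 621} = \frac{188 + q}{-621 + q}$)
$- \frac{1}{o{\left(H \right)} + g} = - \frac{1}{\frac{188 - 208}{-621 - 208} - \frac{948215}{2}} = - \frac{1}{\frac{1}{-829} \left(-20\right) - \frac{948215}{2}} = - \frac{1}{\left(- \frac{1}{829}\right) \left(-20\right) - \frac{948215}{2}} = - \frac{1}{\frac{20}{829} - \frac{948215}{2}} = - \frac{1}{- \frac{786070195}{1658}} = \left(-1\right) \left(- \frac{1658}{786070195}\right) = \frac{1658}{786070195}$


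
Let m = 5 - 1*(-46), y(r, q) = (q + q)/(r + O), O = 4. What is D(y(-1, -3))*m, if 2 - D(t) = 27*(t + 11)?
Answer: -12291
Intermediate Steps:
y(r, q) = 2*q/(4 + r) (y(r, q) = (q + q)/(r + 4) = (2*q)/(4 + r) = 2*q/(4 + r))
m = 51 (m = 5 + 46 = 51)
D(t) = -295 - 27*t (D(t) = 2 - 27*(t + 11) = 2 - 27*(11 + t) = 2 - (297 + 27*t) = 2 + (-297 - 27*t) = -295 - 27*t)
D(y(-1, -3))*m = (-295 - 54*(-3)/(4 - 1))*51 = (-295 - 54*(-3)/3)*51 = (-295 - 27*(-2))*51 = (-295 + 54)*51 = -241*51 = -12291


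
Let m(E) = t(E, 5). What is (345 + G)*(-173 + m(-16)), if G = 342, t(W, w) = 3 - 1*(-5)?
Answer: -113355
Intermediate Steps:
t(W, w) = 8 (t(W, w) = 3 + 5 = 8)
m(E) = 8
(345 + G)*(-173 + m(-16)) = (345 + 342)*(-173 + 8) = 687*(-165) = -113355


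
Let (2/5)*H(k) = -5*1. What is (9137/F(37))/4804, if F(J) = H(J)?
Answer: -9137/60050 ≈ -0.15216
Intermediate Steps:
H(k) = -25/2 (H(k) = 5*(-5*1)/2 = (5/2)*(-5) = -25/2)
F(J) = -25/2
(9137/F(37))/4804 = (9137/(-25/2))/4804 = (9137*(-2/25))*(1/4804) = -18274/25*1/4804 = -9137/60050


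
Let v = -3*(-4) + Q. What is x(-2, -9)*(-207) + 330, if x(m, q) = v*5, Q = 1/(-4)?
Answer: -47325/4 ≈ -11831.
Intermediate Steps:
Q = -¼ ≈ -0.25000
v = 47/4 (v = -3*(-4) - ¼ = 12 - ¼ = 47/4 ≈ 11.750)
x(m, q) = 235/4 (x(m, q) = (47/4)*5 = 235/4)
x(-2, -9)*(-207) + 330 = (235/4)*(-207) + 330 = -48645/4 + 330 = -47325/4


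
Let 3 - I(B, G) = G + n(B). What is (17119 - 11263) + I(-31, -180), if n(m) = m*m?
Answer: 5078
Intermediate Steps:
n(m) = m²
I(B, G) = 3 - G - B² (I(B, G) = 3 - (G + B²) = 3 + (-G - B²) = 3 - G - B²)
(17119 - 11263) + I(-31, -180) = (17119 - 11263) + (3 - 1*(-180) - 1*(-31)²) = 5856 + (3 + 180 - 1*961) = 5856 + (3 + 180 - 961) = 5856 - 778 = 5078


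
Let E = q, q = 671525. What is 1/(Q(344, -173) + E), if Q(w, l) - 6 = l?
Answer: 1/671358 ≈ 1.4895e-6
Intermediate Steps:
Q(w, l) = 6 + l
E = 671525
1/(Q(344, -173) + E) = 1/((6 - 173) + 671525) = 1/(-167 + 671525) = 1/671358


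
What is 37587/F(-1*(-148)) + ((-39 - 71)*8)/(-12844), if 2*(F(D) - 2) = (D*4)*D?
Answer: 10025389/10821070 ≈ 0.92647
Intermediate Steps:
F(D) = 2 + 2*D² (F(D) = 2 + ((D*4)*D)/2 = 2 + ((4*D)*D)/2 = 2 + (4*D²)/2 = 2 + 2*D²)
37587/F(-1*(-148)) + ((-39 - 71)*8)/(-12844) = 37587/(2 + 2*(-1*(-148))²) + ((-39 - 71)*8)/(-12844) = 37587/(2 + 2*148²) - 110*8*(-1/12844) = 37587/(2 + 2*21904) - 880*(-1/12844) = 37587/(2 + 43808) + 220/3211 = 37587/43810 + 220/3211 = 10025389/10821070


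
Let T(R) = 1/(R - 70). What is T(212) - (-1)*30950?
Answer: 4394901/142 ≈ 30950.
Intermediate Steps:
T(R) = 1/(-70 + R)
T(212) - (-1)*30950 = 1/(-70 + 212) - (-1)*30950 = 1/142 - 1*(-30950) = 1/142 + 30950 = 4394901/142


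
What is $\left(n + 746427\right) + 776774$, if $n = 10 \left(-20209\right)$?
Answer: $1321111$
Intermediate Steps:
$n = -202090$
$\left(n + 746427\right) + 776774 = \left(-202090 + 746427\right) + 776774 = 544337 + 776774 = 1321111$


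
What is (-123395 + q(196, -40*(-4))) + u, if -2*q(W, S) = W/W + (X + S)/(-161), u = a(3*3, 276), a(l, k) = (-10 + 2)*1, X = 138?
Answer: -39735629/322 ≈ -1.2340e+5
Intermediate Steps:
a(l, k) = -8 (a(l, k) = -8*1 = -8)
u = -8
q(W, S) = -1/14 + S/322 (q(W, S) = -(W/W + (138 + S)/(-161))/2 = -(1 + (138 + S)*(-1/161))/2 = -(1 + (-6/7 - S/161))/2 = -(⅐ - S/161)/2 = -1/14 + S/322)
(-123395 + q(196, -40*(-4))) + u = (-123395 + (-1/14 + (-40*(-4))/322)) - 8 = (-123395 + (-1/14 + (1/322)*160)) - 8 = (-123395 + (-1/14 + 80/161)) - 8 = (-123395 + 137/322) - 8 = -39733053/322 - 8 = -39735629/322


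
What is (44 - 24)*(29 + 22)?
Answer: 1020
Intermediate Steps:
(44 - 24)*(29 + 22) = 20*51 = 1020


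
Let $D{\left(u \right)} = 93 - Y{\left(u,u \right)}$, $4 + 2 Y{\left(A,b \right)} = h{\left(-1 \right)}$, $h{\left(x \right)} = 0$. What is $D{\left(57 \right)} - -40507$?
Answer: $40602$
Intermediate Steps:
$Y{\left(A,b \right)} = -2$ ($Y{\left(A,b \right)} = -2 + \frac{1}{2} \cdot 0 = -2 + 0 = -2$)
$D{\left(u \right)} = 95$ ($D{\left(u \right)} = 93 - -2 = 93 + 2 = 95$)
$D{\left(57 \right)} - -40507 = 95 - -40507 = 95 + 40507 = 40602$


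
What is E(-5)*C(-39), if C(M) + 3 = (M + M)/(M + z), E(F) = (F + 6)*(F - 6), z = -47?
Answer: 990/43 ≈ 23.023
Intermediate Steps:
E(F) = (-6 + F)*(6 + F) (E(F) = (6 + F)*(-6 + F) = (-6 + F)*(6 + F))
C(M) = -3 + 2*M/(-47 + M) (C(M) = -3 + (M + M)/(M - 47) = -3 + (2*M)/(-47 + M) = -3 + 2*M/(-47 + M))
E(-5)*C(-39) = (-36 + (-5)²)*((141 - 1*(-39))/(-47 - 39)) = (-36 + 25)*((141 + 39)/(-86)) = -(-11)*180/86 = -11*(-90/43) = 990/43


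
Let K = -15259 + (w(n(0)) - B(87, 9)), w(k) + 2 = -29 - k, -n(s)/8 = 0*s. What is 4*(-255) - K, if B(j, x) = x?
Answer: 14279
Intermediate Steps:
n(s) = 0 (n(s) = -0*s = -8*0 = 0)
w(k) = -31 - k (w(k) = -2 + (-29 - k) = -31 - k)
K = -15299 (K = -15259 + ((-31 - 1*0) - 1*9) = -15259 + ((-31 + 0) - 9) = -15259 + (-31 - 9) = -15259 - 40 = -15299)
4*(-255) - K = 4*(-255) - 1*(-15299) = -1020 + 15299 = 14279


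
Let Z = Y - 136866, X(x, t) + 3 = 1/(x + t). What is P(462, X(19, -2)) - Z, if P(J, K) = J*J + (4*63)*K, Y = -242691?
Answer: 10068417/17 ≈ 5.9226e+5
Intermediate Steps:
X(x, t) = -3 + 1/(t + x) (X(x, t) = -3 + 1/(x + t) = -3 + 1/(t + x))
P(J, K) = J**2 + 252*K
Z = -379557 (Z = -242691 - 136866 = -379557)
P(462, X(19, -2)) - Z = (462**2 + 252*((1 - 3*(-2) - 3*19)/(-2 + 19))) - 1*(-379557) = (213444 + 252*((1 + 6 - 57)/17)) + 379557 = (213444 + 252*((1/17)*(-50))) + 379557 = (213444 + 252*(-50/17)) + 379557 = (213444 - 12600/17) + 379557 = 3615948/17 + 379557 = 10068417/17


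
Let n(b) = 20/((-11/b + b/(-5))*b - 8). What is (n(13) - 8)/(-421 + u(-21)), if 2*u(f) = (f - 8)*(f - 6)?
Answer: 553/1947 ≈ 0.28403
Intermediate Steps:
u(f) = (-8 + f)*(-6 + f)/2 (u(f) = ((f - 8)*(f - 6))/2 = ((-8 + f)*(-6 + f))/2 = (-8 + f)*(-6 + f)/2)
n(b) = 20/(-8 + b*(-11/b - b/5)) (n(b) = 20/((-11/b + b*(-⅕))*b - 8) = 20/((-11/b - b/5)*b - 8) = 20/(b*(-11/b - b/5) - 8) = 20/(-8 + b*(-11/b - b/5)))
(n(13) - 8)/(-421 + u(-21)) = (-100/(95 + 13²) - 8)/(-421 + (24 + (½)*(-21)² - 7*(-21))) = (-100/(95 + 169) - 8)/(-421 + (24 + (½)*441 + 147)) = (-100/264 - 8)/(-421 + (24 + 441/2 + 147)) = (-100*1/264 - 8)/(-421 + 783/2) = (-25/66 - 8)/(-59/2) = -553/66*(-2/59) = 553/1947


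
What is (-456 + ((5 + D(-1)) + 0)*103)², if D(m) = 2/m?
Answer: 21609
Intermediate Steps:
(-456 + ((5 + D(-1)) + 0)*103)² = (-456 + ((5 + 2/(-1)) + 0)*103)² = (-456 + ((5 + 2*(-1)) + 0)*103)² = (-456 + ((5 - 2) + 0)*103)² = (-456 + (3 + 0)*103)² = (-456 + 3*103)² = (-456 + 309)² = (-147)² = 21609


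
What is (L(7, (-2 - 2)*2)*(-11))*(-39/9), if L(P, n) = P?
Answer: 1001/3 ≈ 333.67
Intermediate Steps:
(L(7, (-2 - 2)*2)*(-11))*(-39/9) = (7*(-11))*(-39/9) = -(-3003)/9 = -77*(-13/3) = 1001/3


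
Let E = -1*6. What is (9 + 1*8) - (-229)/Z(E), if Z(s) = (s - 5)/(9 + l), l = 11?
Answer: -4393/11 ≈ -399.36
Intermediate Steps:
E = -6
Z(s) = -¼ + s/20 (Z(s) = (s - 5)/(9 + 11) = (-5 + s)/20 = (-5 + s)*(1/20) = -¼ + s/20)
(9 + 1*8) - (-229)/Z(E) = (9 + 1*8) - (-229)/(-¼ + (1/20)*(-6)) = (9 + 8) - (-229)/(-¼ - 3/10) = 17 - (-229)/(-11/20) = 17 - (-229)*(-20)/11 = 17 - 1*4580/11 = 17 - 4580/11 = -4393/11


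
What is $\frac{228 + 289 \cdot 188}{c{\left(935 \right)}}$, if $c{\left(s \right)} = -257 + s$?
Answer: $\frac{27280}{339} \approx 80.472$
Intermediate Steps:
$\frac{228 + 289 \cdot 188}{c{\left(935 \right)}} = \frac{228 + 289 \cdot 188}{-257 + 935} = \frac{228 + 54332}{678} = 54560 \cdot \frac{1}{678} = \frac{27280}{339}$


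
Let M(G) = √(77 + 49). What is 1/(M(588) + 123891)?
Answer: 41297/5116326585 - √14/5116326585 ≈ 8.0709e-6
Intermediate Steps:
M(G) = 3*√14 (M(G) = √126 = 3*√14)
1/(M(588) + 123891) = 1/(3*√14 + 123891) = 1/(123891 + 3*√14)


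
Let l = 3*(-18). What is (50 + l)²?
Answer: 16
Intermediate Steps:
l = -54
(50 + l)² = (50 - 54)² = (-4)² = 16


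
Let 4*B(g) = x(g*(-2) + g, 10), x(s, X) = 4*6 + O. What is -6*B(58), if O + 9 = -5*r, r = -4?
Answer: -105/2 ≈ -52.500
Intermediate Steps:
O = 11 (O = -9 - 5*(-4) = -9 + 20 = 11)
x(s, X) = 35 (x(s, X) = 4*6 + 11 = 24 + 11 = 35)
B(g) = 35/4 (B(g) = (1/4)*35 = 35/4)
-6*B(58) = -6*35/4 = -105/2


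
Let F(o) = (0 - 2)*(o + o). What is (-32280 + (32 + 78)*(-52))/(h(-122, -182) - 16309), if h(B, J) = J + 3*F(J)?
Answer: 2000/753 ≈ 2.6560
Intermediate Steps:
F(o) = -4*o
h(B, J) = -11*J (h(B, J) = J + 3*(-4*J) = J - 12*J = -11*J)
(-32280 + (32 + 78)*(-52))/(h(-122, -182) - 16309) = (-32280 + (32 + 78)*(-52))/(-11*(-182) - 16309) = (-32280 + 110*(-52))/(2002 - 16309) = (-32280 - 5720)/(-14307) = -38000*(-1/14307) = 2000/753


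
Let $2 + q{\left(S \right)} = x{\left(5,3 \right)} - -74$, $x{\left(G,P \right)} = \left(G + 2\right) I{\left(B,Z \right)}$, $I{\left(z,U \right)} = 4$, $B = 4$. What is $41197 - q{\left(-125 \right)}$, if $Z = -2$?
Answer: $41097$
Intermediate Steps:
$x{\left(G,P \right)} = 8 + 4 G$ ($x{\left(G,P \right)} = \left(G + 2\right) 4 = \left(2 + G\right) 4 = 8 + 4 G$)
$q{\left(S \right)} = 100$ ($q{\left(S \right)} = -2 + \left(\left(8 + 4 \cdot 5\right) - -74\right) = -2 + \left(\left(8 + 20\right) + 74\right) = -2 + \left(28 + 74\right) = -2 + 102 = 100$)
$41197 - q{\left(-125 \right)} = 41197 - 100 = 41097$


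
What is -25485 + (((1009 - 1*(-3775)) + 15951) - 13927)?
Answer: -18677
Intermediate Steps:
-25485 + (((1009 - 1*(-3775)) + 15951) - 13927) = -25485 + (((1009 + 3775) + 15951) - 13927) = -25485 + ((4784 + 15951) - 13927) = -25485 + (20735 - 13927) = -25485 + 6808 = -18677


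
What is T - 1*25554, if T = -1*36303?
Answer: -61857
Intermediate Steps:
T = -36303
T - 1*25554 = -36303 - 1*25554 = -36303 - 25554 = -61857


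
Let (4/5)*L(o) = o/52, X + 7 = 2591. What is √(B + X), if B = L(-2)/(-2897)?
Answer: 3*√6515588983826/150644 ≈ 50.833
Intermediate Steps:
X = 2584 (X = -7 + 2591 = 2584)
L(o) = 5*o/208 (L(o) = 5*(o/52)/4 = 5*o/208)
B = 5/301288 (B = ((5/208)*(-2))/(-2897) = -5/104*(-1/2897) = 5/301288 ≈ 1.6595e-5)
√(B + X) = √(5/301288 + 2584) = √(778528197/301288) = 3*√6515588983826/150644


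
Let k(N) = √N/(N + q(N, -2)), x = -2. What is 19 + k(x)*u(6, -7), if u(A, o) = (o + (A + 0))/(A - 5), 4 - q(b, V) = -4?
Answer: 19 - I*√2/6 ≈ 19.0 - 0.2357*I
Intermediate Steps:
q(b, V) = 8 (q(b, V) = 4 - 1*(-4) = 4 + 4 = 8)
k(N) = √N/(8 + N) (k(N) = √N/(N + 8) = √N/(8 + N))
u(A, o) = (A + o)/(-5 + A) (u(A, o) = (o + A)/(-5 + A) = (A + o)/(-5 + A))
19 + k(x)*u(6, -7) = 19 + (√(-2)/(8 - 2))*((6 - 7)/(-5 + 6)) = 19 + ((I*√2)/6)*(-1/1) = 19 + ((I*√2)*(⅙))*(1*(-1)) = 19 + (I*√2/6)*(-1) = 19 - I*√2/6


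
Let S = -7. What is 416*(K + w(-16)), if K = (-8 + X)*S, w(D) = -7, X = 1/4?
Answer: 19656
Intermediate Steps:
X = ¼ ≈ 0.25000
K = 217/4 (K = (-8 + ¼)*(-7) = -31/4*(-7) = 217/4 ≈ 54.250)
416*(K + w(-16)) = 416*(217/4 - 7) = 416*(189/4) = 19656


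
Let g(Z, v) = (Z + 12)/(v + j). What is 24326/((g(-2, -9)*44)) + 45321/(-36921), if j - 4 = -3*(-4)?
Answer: 1044506747/2707540 ≈ 385.78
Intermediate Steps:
j = 16 (j = 4 - 3*(-4) = 4 + 12 = 16)
g(Z, v) = (12 + Z)/(16 + v) (g(Z, v) = (Z + 12)/(v + 16) = (12 + Z)/(16 + v))
24326/((g(-2, -9)*44)) + 45321/(-36921) = 24326/((((12 - 2)/(16 - 9))*44)) + 45321/(-36921) = 24326/(((10/7)*44)) + 45321*(-1/36921) = 24326/((((⅐)*10)*44)) - 15107/12307 = 24326/(((10/7)*44)) - 15107/12307 = 24326/(440/7) - 15107/12307 = 24326*(7/440) - 15107/12307 = 85141/220 - 15107/12307 = 1044506747/2707540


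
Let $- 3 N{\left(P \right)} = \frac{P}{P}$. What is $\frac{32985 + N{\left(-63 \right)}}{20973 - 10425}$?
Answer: $\frac{49477}{15822} \approx 3.1271$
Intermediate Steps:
$N{\left(P \right)} = - \frac{1}{3}$ ($N{\left(P \right)} = - \frac{P \frac{1}{P}}{3} = \left(- \frac{1}{3}\right) 1 = - \frac{1}{3}$)
$\frac{32985 + N{\left(-63 \right)}}{20973 - 10425} = \frac{32985 - \frac{1}{3}}{20973 - 10425} = \frac{98954}{3 \cdot 10548} = \frac{98954}{3} \cdot \frac{1}{10548} = \frac{49477}{15822}$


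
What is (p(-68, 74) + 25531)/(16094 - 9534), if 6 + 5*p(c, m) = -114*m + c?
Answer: 23829/6560 ≈ 3.6325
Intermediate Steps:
p(c, m) = -6/5 - 114*m/5 + c/5 (p(c, m) = -6/5 + (-114*m + c)/5 = -6/5 + (c - 114*m)/5 = -6/5 + (-114*m/5 + c/5) = -6/5 - 114*m/5 + c/5)
(p(-68, 74) + 25531)/(16094 - 9534) = ((-6/5 - 114/5*74 + (⅕)*(-68)) + 25531)/(16094 - 9534) = ((-6/5 - 8436/5 - 68/5) + 25531)/6560 = (-1702 + 25531)*(1/6560) = 23829*(1/6560) = 23829/6560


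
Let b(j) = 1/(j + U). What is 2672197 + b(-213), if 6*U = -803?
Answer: 5560841951/2081 ≈ 2.6722e+6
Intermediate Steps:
U = -803/6 (U = (⅙)*(-803) = -803/6 ≈ -133.83)
b(j) = 1/(-803/6 + j) (b(j) = 1/(j - 803/6) = 1/(-803/6 + j))
2672197 + b(-213) = 2672197 + 6/(-803 + 6*(-213)) = 2672197 + 6/(-803 - 1278) = 2672197 + 6/(-2081) = 2672197 + 6*(-1/2081) = 2672197 - 6/2081 = 5560841951/2081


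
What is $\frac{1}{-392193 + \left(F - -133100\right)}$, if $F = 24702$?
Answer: $- \frac{1}{234391} \approx -4.2664 \cdot 10^{-6}$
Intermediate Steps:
$\frac{1}{-392193 + \left(F - -133100\right)} = \frac{1}{-392193 + \left(24702 - -133100\right)} = \frac{1}{-392193 + \left(24702 + 133100\right)} = \frac{1}{-392193 + 157802} = \frac{1}{-234391} = - \frac{1}{234391}$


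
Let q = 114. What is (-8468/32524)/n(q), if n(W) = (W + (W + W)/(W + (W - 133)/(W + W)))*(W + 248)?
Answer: -2893939/466750200228 ≈ -6.2002e-6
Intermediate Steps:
n(W) = (248 + W)*(W + 2*W/(W + (-133 + W)/(2*W))) (n(W) = (W + (2*W)/(W + (-133 + W)/((2*W))))*(248 + W) = (W + (2*W)/(W + (-133 + W)*(1/(2*W))))*(248 + W) = (W + (2*W)/(W + (-133 + W)/(2*W)))*(248 + W) = (W + 2*W/(W + (-133 + W)/(2*W)))*(248 + W) = (248 + W)*(W + 2*W/(W + (-133 + W)/(2*W))))
(-8468/32524)/n(q) = (-8468/32524)/((114*(-32984 + 2*114³ + 501*114² + 1107*114)/(-133 + 114 + 2*114²))) = (-8468*1/32524)/((114*(-32984 + 2*1481544 + 501*12996 + 126198)/(-133 + 114 + 2*12996))) = -2117*(-133 + 114 + 25992)/(114*(-32984 + 2963088 + 6510996 + 126198))/8131 = -2117/(8131*(114*9567298/25973)) = -2117/(8131*(114*(1/25973)*9567298)) = -2117/(8131*57403788/1367) = -2117/8131*1367/57403788 = -2893939/466750200228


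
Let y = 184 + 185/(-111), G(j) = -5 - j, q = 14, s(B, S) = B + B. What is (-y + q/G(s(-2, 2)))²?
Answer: 346921/9 ≈ 38547.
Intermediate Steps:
s(B, S) = 2*B
y = 547/3 (y = 184 + 185*(-1/111) = 184 - 5/3 = 547/3 ≈ 182.33)
(-y + q/G(s(-2, 2)))² = (-1*547/3 + 14/(-5 - 2*(-2)))² = (-547/3 + 14/(-5 - 1*(-4)))² = (-547/3 + 14/(-5 + 4))² = (-547/3 + 14/(-1))² = (-547/3 + 14*(-1))² = (-547/3 - 14)² = (-589/3)² = 346921/9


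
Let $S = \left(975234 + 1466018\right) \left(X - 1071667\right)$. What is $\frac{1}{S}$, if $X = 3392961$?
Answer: $\frac{1}{5666863620088} \approx 1.7646 \cdot 10^{-13}$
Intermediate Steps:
$S = 5666863620088$ ($S = \left(975234 + 1466018\right) \left(3392961 - 1071667\right) = 2441252 \cdot 2321294 = 5666863620088$)
$\frac{1}{S} = \frac{1}{5666863620088}$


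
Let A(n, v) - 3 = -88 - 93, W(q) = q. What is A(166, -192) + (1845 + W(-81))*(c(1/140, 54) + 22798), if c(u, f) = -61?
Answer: 40107890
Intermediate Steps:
A(n, v) = -178 (A(n, v) = 3 + (-88 - 93) = 3 - 181 = -178)
A(166, -192) + (1845 + W(-81))*(c(1/140, 54) + 22798) = -178 + (1845 - 81)*(-61 + 22798) = -178 + 1764*22737 = -178 + 40108068 = 40107890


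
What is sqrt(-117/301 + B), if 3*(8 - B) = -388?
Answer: sqrt(111665883)/903 ≈ 11.702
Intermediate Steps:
B = 412/3 (B = 8 - 1/3*(-388) = 8 + 388/3 = 412/3 ≈ 137.33)
sqrt(-117/301 + B) = sqrt(-117/301 + 412/3) = sqrt(123661/903) = sqrt(111665883)/903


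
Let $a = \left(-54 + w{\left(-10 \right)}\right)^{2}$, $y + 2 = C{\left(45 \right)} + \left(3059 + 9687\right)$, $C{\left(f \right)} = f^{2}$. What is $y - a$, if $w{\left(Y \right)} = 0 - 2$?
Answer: $11633$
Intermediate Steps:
$w{\left(Y \right)} = -2$ ($w{\left(Y \right)} = 0 - 2 = -2$)
$y = 14769$ ($y = -2 + \left(45^{2} + \left(3059 + 9687\right)\right) = -2 + \left(2025 + 12746\right) = -2 + 14771 = 14769$)
$a = 3136$ ($a = \left(-54 - 2\right)^{2} = \left(-56\right)^{2} = 3136$)
$y - a = 14769 - 3136 = 11633$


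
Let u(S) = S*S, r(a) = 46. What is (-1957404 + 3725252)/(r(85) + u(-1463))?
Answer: 1767848/2140415 ≈ 0.82594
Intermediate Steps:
u(S) = S**2
(-1957404 + 3725252)/(r(85) + u(-1463)) = (-1957404 + 3725252)/(46 + (-1463)**2) = 1767848/(46 + 2140369) = 1767848/2140415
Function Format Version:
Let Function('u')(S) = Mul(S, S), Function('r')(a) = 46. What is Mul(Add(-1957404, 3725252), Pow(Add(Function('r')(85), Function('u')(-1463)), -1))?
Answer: Rational(1767848, 2140415) ≈ 0.82594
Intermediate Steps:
Function('u')(S) = Pow(S, 2)
Mul(Add(-1957404, 3725252), Pow(Add(Function('r')(85), Function('u')(-1463)), -1)) = Mul(Add(-1957404, 3725252), Pow(Add(46, Pow(-1463, 2)), -1)) = Mul(1767848, Pow(Add(46, 2140369), -1)) = Mul(1767848, Pow(2140415, -1)) = Mul(1767848, Rational(1, 2140415)) = Rational(1767848, 2140415)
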